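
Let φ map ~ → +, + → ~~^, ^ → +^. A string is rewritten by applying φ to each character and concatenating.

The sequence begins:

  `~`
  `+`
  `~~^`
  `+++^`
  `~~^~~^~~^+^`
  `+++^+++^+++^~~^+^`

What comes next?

φ(+++^+++^+++^~~^+^) expands symbol-by-symbol to ~~^ ~~^ ~~^ +^ ~~^ ~~^ ~~^ +^ ~~^ ~~^ ~~^ +^ + + +^ ~~^ +^; joining the 17 pieces gives the next term.

~~^~~^~~^+^~~^~~^~~^+^~~^~~^~~^+^+++^~~^+^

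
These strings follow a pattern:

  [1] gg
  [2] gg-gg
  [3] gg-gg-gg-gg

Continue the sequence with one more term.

gg-gg-gg-gg-gg-gg-gg-gg

Every step duplicates the string with '-' between the halves.
One more doubling of gg-gg-gg-gg gives the answer.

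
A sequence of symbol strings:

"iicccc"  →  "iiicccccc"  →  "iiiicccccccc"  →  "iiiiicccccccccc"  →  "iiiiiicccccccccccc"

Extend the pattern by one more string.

Reading off run lengths: i runs 2, 3, 4, 5, 6; c runs 4, 6, 8, 10, 12 — each is linear in n, where the shown terms are n = 2, 3, 4, 5, 6.
For the next term, n = 7, so the run lengths are 7, 14.

iiiiiiicccccccccccccc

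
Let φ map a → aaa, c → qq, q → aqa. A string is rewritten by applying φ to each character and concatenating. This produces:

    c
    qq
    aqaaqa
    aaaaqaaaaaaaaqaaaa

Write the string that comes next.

Replace each of the 18 characters of aaaaqaaaaaaaaqaaaa in place — aaa aaa aaa aaa aqa aaa aaa aaa aaa aaa aaa aaa aaa aqa aaa aaa aaa aaa — and concatenate.

aaaaaaaaaaaaaqaaaaaaaaaaaaaaaaaaaaaaaaaaqaaaaaaaaaaaaa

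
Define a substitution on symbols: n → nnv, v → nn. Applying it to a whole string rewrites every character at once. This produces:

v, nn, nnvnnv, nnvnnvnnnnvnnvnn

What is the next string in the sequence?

Replace each of the 16 characters of nnvnnvnnnnvnnvnn in place — nnv nnv nn nnv nnv nn nnv nnv nnv nnv nn nnv nnv nn nnv nnv — and concatenate.

nnvnnvnnnnvnnvnnnnvnnvnnvnnvnnnnvnnvnnnnvnnv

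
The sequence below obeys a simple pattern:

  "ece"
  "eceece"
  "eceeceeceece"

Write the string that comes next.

eceeceeceeceeceeceeceece

s(k+1) = s(k)·s(k) — each term doubles the last.
One more doubling of eceeceeceece gives the answer.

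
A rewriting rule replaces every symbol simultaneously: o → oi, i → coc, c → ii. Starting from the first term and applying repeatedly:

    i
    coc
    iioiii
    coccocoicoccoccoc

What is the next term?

Applying the rule to each of the 17 symbols of coccocoicoccoccoc gives the pieces ii oi ii ii oi ii oi coc ii oi ii ii oi ii ii oi ii, which concatenate to the answer.

iioiiiiioiiioicociioiiiiioiiiiioiii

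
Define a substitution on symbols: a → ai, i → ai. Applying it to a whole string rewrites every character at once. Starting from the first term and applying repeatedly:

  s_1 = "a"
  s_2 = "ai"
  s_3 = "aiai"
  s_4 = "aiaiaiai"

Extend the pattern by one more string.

Apply φ to aiaiaiai symbol by symbol: a→ai, i→ai, a→ai, i→ai, a→ai, i→ai, a→ai, i→ai; joined: ai ai ai ai ai ai ai ai.

aiaiaiaiaiaiaiai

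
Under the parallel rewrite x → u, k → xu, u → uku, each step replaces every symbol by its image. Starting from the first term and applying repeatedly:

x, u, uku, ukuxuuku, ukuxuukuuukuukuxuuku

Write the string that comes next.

Rewriting the 20 symbols of ukuxuukuuukuukuxuuku one by one yields uku xu uku u uku uku xu uku uku uku xu uku uku xu uku u uku uku xu uku; concatenated:

ukuxuukuuukuukuxuukuukuukuxuukuukuxuukuuukuukuxuuku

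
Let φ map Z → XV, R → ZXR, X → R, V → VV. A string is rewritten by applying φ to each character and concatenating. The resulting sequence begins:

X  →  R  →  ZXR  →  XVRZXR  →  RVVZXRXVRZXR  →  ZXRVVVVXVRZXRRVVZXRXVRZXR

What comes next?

Replace each of the 25 characters of ZXRVVVVXVRZXRRVVZXRXVRZXR in place — XV R ZXR VV VV VV VV R VV ZXR XV R ZXR ZXR VV VV XV R ZXR R VV ZXR XV R ZXR — and concatenate.

XVRZXRVVVVVVVVRVVZXRXVRZXRZXRVVVVXVRZXRRVVZXRXVRZXR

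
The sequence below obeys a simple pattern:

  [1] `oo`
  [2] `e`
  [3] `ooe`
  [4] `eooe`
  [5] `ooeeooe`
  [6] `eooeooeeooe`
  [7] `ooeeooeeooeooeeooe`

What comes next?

Each term (from the third on) is the two preceding terms concatenated in order: term 3 = oo·e = ooe.
The next term joins eooeooeeooe and ooeeooeeooeooeeooe.

eooeooeeooeooeeooeeooeooeeooe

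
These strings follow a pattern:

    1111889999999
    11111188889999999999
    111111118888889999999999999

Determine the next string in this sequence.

1111111111888888889999999999999999

Reading off run lengths: 1 runs 4, 6, 8; 8 runs 2, 4, 6; 9 runs 7, 10, 13 — each is linear in n, where the shown terms are n = 2, 3, 4.
Setting n = 5 gives 10, 8, 16 characters in each block.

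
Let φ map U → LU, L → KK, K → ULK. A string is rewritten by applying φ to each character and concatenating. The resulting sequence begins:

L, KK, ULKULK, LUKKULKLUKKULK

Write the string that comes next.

Rewriting the 14 symbols of LUKKULKLUKKULK one by one yields KK LU ULK ULK LU KK ULK KK LU ULK ULK LU KK ULK; concatenated:

KKLUULKULKLUKKULKKKLUULKULKLUKKULK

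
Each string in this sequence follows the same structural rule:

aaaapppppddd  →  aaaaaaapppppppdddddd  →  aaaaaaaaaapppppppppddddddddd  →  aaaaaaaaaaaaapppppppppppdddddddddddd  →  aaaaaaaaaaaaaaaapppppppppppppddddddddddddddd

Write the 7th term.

aaaaaaaaaaaaaaaaaaaaaapppppppppppppppppddddddddddddddddddddd

Reading off run lengths: a runs 4, 7, 10, 13, 16; p runs 5, 7, 9, 11, 13; d runs 3, 6, 9, 12, 15 — each is linear in n (n = 1, 2, …).
At n = 7 the blocks have lengths 22, 17, 21.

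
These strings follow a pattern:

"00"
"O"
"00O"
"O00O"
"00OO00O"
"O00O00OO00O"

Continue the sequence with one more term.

This is a Fibonacci-style word recurrence s(k) = s(k−2)·s(k−1): e.g. 00·O = 00O.
Continuing: 00OO00O · O00O00OO00O gives term 7.

00OO00OO00O00OO00O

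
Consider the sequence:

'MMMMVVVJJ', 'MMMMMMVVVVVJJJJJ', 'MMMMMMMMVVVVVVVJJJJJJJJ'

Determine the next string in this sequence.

MMMMMMMMMMVVVVVVVVVJJJJJJJJJJJ

Each string has the form M^{2n+2} V^{2n+1} J^{3n-1} (n = 1, 2, …).
At n = 4 the blocks have lengths 10, 9, 11.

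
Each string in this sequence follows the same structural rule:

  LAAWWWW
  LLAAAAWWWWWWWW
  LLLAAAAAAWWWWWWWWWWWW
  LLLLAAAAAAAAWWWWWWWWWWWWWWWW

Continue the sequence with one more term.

LLLLLAAAAAAAAAAWWWWWWWWWWWWWWWWWWWW

Term n consists of n L's, followed by 2n A's, followed by 4n W's (n = 1, 2, …).
For the next term, n = 5, so the run lengths are 5, 10, 20.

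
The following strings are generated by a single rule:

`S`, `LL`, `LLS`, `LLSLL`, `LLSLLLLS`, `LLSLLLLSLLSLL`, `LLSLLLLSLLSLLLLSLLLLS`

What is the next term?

From term 3 onward, concatenate the last term with the second-to-last: LL·S = LLS, LLS·LL = LLSLL, …
So term 8 is LLSLLLLSLLSLLLLSLLLLS·LLSLLLLSLLSLL.

LLSLLLLSLLSLLLLSLLLLSLLSLLLLSLLSLL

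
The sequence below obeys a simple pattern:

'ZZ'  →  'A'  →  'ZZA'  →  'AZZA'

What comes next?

From term 3 onward, concatenate the second-to-last term with the last: ZZ·A = ZZA, A·ZZA = AZZA, …
Continuing: ZZA · AZZA gives term 5.

ZZAAZZA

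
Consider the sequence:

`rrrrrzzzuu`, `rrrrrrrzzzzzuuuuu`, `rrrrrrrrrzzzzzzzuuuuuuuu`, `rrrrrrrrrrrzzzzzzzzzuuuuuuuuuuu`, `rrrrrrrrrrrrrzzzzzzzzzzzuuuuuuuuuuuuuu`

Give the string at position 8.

rrrrrrrrrrrrrrrrrrrzzzzzzzzzzzzzzzzzuuuuuuuuuuuuuuuuuuuuuuu

Each string has the form r^{2n+3} z^{2n+1} u^{3n-1} (n = 1, 2, …).
For term 8, n = 8, so the run lengths are 19, 17, 23.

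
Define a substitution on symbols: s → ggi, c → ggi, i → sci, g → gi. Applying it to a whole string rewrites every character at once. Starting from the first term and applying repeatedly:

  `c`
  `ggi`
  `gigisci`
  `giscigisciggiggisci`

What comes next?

gisciggiggiscigisciggiggiscigigiscigigisciggiggisci

Applying the rule to each of the 19 symbols of giscigisciggiggisci gives the pieces gi sci ggi ggi sci gi sci ggi ggi sci gi gi sci gi gi sci ggi ggi sci, which concatenate to the answer.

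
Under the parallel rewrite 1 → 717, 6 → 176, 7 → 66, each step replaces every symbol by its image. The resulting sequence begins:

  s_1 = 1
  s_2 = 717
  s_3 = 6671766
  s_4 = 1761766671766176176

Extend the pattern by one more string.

Replace each of the 19 characters of 1761766671766176176 in place — 717 66 176 717 66 176 176 176 66 717 66 176 176 717 66 176 717 66 176 — and concatenate.

717661767176617617617666717661761767176617671766176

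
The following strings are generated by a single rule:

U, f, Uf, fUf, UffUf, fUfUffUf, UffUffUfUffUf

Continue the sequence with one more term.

This is a Fibonacci-style word recurrence s(k) = s(k−2)·s(k−1): e.g. U·f = Uf.
Continuing: fUfUffUf · UffUffUfUffUf gives term 8.

fUfUffUfUffUffUfUffUf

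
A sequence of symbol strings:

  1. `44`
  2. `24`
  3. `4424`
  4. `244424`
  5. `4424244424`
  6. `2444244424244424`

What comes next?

44242444242444244424244424

From term 3 onward, concatenate the second-to-last term with the last: 44·24 = 4424, 24·4424 = 244424, …
So term 7 is 4424244424·2444244424244424.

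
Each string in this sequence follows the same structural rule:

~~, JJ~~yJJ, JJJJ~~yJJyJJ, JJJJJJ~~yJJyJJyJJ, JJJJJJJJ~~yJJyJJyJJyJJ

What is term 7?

Every step adds JJ to the front and yJJ to the end of the previous string.
From JJJJJJJJ~~yJJyJJyJJyJJ, 2 further steps: JJJJJJJJ~~yJJyJJyJJyJJ → JJJJJJJJJJ~~yJJyJJyJJyJJyJJ → (answer).

JJJJJJJJJJJJ~~yJJyJJyJJyJJyJJyJJ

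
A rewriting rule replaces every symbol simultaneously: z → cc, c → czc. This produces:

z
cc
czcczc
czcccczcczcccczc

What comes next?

Replace each of the 16 characters of czcccczcczcccczc in place — czc cc czc czc czc czc cc czc czc cc czc czc czc czc cc czc — and concatenate.

czcccczcczcczcczcccczcczcccczcczcczcczcccczc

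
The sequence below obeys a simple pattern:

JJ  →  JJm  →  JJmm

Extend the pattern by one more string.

Every step adds m to the end: s(k+1) = s(k)·m.
Applying this once more to JJmm:

JJmmm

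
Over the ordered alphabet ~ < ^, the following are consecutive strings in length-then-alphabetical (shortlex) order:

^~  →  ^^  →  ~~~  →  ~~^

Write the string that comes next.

~^~

Treat ~~^ as a base-2 numeral over the given alphabet and add one, carrying through any trailing ^'s.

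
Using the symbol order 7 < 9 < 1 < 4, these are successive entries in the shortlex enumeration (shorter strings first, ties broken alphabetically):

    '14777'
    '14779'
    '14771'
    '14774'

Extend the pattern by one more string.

The successor of 14774 increments the rightmost position that isn't already 4 and resets every position after it to 7.

14797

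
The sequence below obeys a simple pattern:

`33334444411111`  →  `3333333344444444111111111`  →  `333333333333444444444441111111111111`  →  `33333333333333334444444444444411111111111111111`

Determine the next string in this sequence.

3333333333333333333344444444444444444111111111111111111111

Each string has the form 3^{4n} 4^{3n+2} 1^{4n+1} (n = 1, 2, …).
Setting n = 5 gives 20, 17, 21 characters in each block.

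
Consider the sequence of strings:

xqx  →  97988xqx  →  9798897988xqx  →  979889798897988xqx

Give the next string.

The strings grow by a fixed prefix 97988 each time.
Applying this once more to 979889798897988xqx:

97988979889798897988xqx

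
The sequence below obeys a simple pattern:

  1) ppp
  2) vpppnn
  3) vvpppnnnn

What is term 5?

vvvvpppnnnnnnnn

Each term wraps the previous one in v on the left and nn on the right.
From vvpppnnnn, 2 further steps: vvpppnnnn → vvvpppnnnnnn → (answer).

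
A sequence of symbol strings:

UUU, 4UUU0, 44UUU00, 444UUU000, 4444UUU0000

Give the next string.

Every step adds 4 to the front and 0 to the end of the previous string.
Applying this once more to 4444UUU0000:

44444UUU00000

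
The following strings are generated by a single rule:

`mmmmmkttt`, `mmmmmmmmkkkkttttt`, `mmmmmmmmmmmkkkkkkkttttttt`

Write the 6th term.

mmmmmmmmmmmmmmmmmmmmkkkkkkkkkkkkkkkkttttttttttttt

The n-th term is 3n+2 m's then 3n-2 k's then 2n+1 t's (n = 1, 2, …).
Setting n = 6 gives 20, 16, 13 characters in each block.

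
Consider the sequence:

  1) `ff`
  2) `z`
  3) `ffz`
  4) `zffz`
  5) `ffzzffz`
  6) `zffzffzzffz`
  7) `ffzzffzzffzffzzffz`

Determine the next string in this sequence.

This is a Fibonacci-style word recurrence s(k) = s(k−2)·s(k−1): e.g. ff·z = ffz.
Continuing: zffzffzzffz · ffzzffzzffzffzzffz gives term 8.

zffzffzzffzffzzffzzffzffzzffz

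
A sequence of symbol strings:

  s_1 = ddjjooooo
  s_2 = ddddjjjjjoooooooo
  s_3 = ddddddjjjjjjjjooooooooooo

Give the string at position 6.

Each string has the form d^{2n} j^{3n-1} o^{3n+2} (n = 1, 2, …).
At n = 6 the blocks have lengths 12, 17, 20.

ddddddddddddjjjjjjjjjjjjjjjjjoooooooooooooooooooo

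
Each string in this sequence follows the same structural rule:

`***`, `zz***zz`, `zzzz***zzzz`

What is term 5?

zzzzzzzz***zzzzzzzz

Each term wraps the previous one in zz on the left and zz on the right.
From zzzz***zzzz, 2 further steps: zzzz***zzzz → zzzzzz***zzzzzz → (answer).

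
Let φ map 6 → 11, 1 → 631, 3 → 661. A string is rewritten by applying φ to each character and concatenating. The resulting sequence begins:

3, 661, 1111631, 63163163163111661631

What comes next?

Rewriting the 20 symbols of 63163163163111661631 one by one yields 11 661 631 11 661 631 11 661 631 11 661 631 631 631 11 11 631 11 661 631; concatenated:

11661631116616311166163111661631631631111163111661631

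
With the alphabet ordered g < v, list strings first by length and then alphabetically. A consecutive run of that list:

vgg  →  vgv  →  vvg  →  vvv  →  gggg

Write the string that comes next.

gggv

Treat gggg as a base-2 numeral over the given alphabet and add one, carrying through any trailing v's.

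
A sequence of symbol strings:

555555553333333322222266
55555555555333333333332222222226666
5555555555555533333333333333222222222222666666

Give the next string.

Each string has the form 5^{3n+2} 3^{3n+2} 2^{3n} 6^{2n-2}, where the shown terms are n = 2, 3, 4.
For the next term, n = 5, so the run lengths are 17, 17, 15, 8.

555555555555555553333333333333333322222222222222266666666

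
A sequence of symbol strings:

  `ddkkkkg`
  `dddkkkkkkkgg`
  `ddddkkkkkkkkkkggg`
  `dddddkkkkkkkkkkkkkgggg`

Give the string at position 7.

ddddddddkkkkkkkkkkkkkkkkkkkkkkggggggg

The n-th term is n+1 d's then 3n+1 k's then n g's (n = 1, 2, …).
Setting n = 7 gives 8, 22, 7 characters in each block.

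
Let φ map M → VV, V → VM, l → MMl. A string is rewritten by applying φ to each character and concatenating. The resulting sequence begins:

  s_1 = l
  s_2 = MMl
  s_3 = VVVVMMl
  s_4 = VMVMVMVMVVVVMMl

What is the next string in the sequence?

Replace each of the 15 characters of VMVMVMVMVVVVMMl in place — VM VV VM VV VM VV VM VV VM VM VM VM VV VV MMl — and concatenate.

VMVVVMVVVMVVVMVVVMVMVMVMVVVVMMl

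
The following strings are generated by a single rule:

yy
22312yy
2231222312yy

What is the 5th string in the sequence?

The strings grow by a fixed prefix 22312 each time.
From 2231222312yy, 2 further steps: 2231222312yy → 223122231222312yy → (answer).

22312223122231222312yy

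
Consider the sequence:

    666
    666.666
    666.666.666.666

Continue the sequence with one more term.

666.666.666.666.666.666.666.666

s(k+1) = s(k)·.·s(k) — each term doubles the last with '.' between the halves.
So the next term is two copies of 666.666.666.666 with '.' between the halves.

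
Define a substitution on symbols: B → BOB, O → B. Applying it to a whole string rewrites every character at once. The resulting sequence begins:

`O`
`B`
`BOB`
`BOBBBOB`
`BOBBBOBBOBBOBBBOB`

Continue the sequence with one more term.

Replace each of the 17 characters of BOBBBOBBOBBOBBBOB in place — BOB B BOB BOB BOB B BOB BOB B BOB BOB B BOB BOB BOB B BOB — and concatenate.

BOBBBOBBOBBOBBBOBBOBBBOBBOBBBOBBOBBOBBBOB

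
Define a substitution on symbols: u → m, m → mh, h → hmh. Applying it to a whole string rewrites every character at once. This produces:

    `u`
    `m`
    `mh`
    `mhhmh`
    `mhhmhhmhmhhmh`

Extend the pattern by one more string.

mhhmhhmhmhhmhhmhmhhmhmhhmhhmhmhhmh

Replace each of the 13 characters of mhhmhhmhmhhmh in place — mh hmh hmh mh hmh hmh mh hmh mh hmh hmh mh hmh — and concatenate.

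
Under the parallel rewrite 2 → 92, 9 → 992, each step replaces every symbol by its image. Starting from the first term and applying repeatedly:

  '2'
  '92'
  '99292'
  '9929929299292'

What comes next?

Rewriting the 13 symbols of 9929929299292 one by one yields 992 992 92 992 992 92 992 92 992 992 92 992 92; concatenated:

9929929299299292992929929929299292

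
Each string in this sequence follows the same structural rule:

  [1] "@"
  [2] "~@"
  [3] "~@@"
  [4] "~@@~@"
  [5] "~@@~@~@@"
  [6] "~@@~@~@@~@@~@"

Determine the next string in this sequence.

Each term (from the third on) is the previous term followed by the one before it: term 3 = ~@·@ = ~@@.
Continuing: ~@@~@~@@~@@~@ · ~@@~@~@@ gives term 7.

~@@~@~@@~@@~@~@@~@~@@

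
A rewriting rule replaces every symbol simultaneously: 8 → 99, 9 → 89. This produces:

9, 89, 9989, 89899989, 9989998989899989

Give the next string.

89899989898999899989998989899989

Applying the rule to each of the 16 symbols of 9989998989899989 gives the pieces 89 89 99 89 89 89 99 89 99 89 99 89 89 89 99 89, which concatenate to the answer.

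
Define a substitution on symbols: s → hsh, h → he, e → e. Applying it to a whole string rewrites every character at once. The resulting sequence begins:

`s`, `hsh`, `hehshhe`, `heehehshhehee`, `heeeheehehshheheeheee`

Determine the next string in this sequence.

Replace each of the 21 characters of heeeheehehshheheeheee in place — he e e e he e e he e he hsh he he e he e e he e e e — and concatenate.

heeeeheeeheehehshheheeheeeheeee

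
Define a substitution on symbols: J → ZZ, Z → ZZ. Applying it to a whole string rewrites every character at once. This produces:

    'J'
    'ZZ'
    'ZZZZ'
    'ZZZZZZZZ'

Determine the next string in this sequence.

ZZZZZZZZZZZZZZZZ

Apply φ to ZZZZZZZZ symbol by symbol: Z→ZZ, Z→ZZ, Z→ZZ, Z→ZZ, Z→ZZ, Z→ZZ, Z→ZZ, Z→ZZ; joined: ZZ ZZ ZZ ZZ ZZ ZZ ZZ ZZ.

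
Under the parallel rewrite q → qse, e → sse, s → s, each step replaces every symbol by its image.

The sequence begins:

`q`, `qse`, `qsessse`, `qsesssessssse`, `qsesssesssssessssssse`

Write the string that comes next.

qsesssesssssesssssssessssssssse

φ(qsesssesssssessssssse) expands symbol-by-symbol to qse s sse s s s sse s s s s s sse s s s s s s s sse; joining the 21 pieces gives the next term.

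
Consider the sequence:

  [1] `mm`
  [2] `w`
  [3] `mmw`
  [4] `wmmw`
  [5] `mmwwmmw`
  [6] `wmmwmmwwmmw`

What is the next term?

mmwwmmwwmmwmmwwmmw

Each term (from the third on) is the two preceding terms concatenated in order: term 3 = mm·w = mmw.
So term 7 is mmwwmmw·wmmwmmwwmmw.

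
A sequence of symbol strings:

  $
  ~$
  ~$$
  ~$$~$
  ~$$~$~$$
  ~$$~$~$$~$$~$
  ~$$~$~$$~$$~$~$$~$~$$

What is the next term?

~$$~$~$$~$$~$~$$~$~$$~$$~$~$$~$$~$

Each term (from the third on) is the previous term followed by the one before it: term 3 = ~$·$ = ~$$.
The next term joins ~$$~$~$$~$$~$~$$~$~$$ and ~$$~$~$$~$$~$.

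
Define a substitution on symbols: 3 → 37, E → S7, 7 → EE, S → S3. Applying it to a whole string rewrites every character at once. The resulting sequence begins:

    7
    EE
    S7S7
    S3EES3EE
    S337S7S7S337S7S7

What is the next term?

Applying the rule to each of the 16 symbols of S337S7S7S337S7S7 gives the pieces S3 37 37 EE S3 EE S3 EE S3 37 37 EE S3 EE S3 EE, which concatenate to the answer.

S33737EES3EES3EES33737EES3EES3EE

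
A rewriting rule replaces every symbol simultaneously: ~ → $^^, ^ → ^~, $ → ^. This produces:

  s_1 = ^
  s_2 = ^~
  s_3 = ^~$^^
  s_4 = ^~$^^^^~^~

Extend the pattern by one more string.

Rewriting each symbol of ^~$^^^^~^~: ^→^~, ~→$^^, $→^, ^→^~, ^→^~, ^→^~, ^→^~, ~→$^^, ^→^~, ~→$^^, which concatenates to ^~ $^^ ^ ^~ ^~ ^~ ^~ $^^ ^~ $^^.

^~$^^^^~^~^~^~$^^^~$^^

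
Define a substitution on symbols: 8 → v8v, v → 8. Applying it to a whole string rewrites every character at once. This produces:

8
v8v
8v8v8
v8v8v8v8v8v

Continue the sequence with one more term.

8v8v8v8v8v8v8v8v8v8v8

Rewriting each symbol of v8v8v8v8v8v: v→8, 8→v8v, v→8, 8→v8v, v→8, 8→v8v, v→8, 8→v8v, v→8, 8→v8v, v→8, which concatenates to 8 v8v 8 v8v 8 v8v 8 v8v 8 v8v 8.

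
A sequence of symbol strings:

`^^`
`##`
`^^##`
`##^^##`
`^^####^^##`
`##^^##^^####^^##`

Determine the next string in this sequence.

^^####^^####^^##^^####^^##

Each term (from the third on) is the two preceding terms concatenated in order: term 3 = ^^·## = ^^##.
So term 7 is ^^####^^##·##^^##^^####^^##.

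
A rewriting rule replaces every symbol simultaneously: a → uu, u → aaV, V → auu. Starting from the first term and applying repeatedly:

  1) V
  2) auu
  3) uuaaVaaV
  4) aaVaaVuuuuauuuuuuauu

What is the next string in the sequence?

Applying the rule to each of the 20 symbols of aaVaaVuuuuauuuuuuauu gives the pieces uu uu auu uu uu auu aaV aaV aaV aaV uu aaV aaV aaV aaV aaV aaV uu aaV aaV, which concatenate to the answer.

uuuuauuuuuuauuaaVaaVaaVaaVuuaaVaaVaaVaaVaaVaaVuuaaVaaV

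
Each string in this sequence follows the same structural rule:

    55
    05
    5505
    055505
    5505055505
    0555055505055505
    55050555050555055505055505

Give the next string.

055505550505550555050555050555055505055505

This is a Fibonacci-style word recurrence s(k) = s(k−2)·s(k−1): e.g. 55·05 = 5505.
So term 8 is 0555055505055505·55050555050555055505055505.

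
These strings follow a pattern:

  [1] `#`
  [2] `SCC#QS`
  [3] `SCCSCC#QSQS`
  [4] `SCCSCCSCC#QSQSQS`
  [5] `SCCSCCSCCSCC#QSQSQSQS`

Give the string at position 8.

Every step adds SCC to the front and QS to the end of the previous string.
From SCCSCCSCCSCC#QSQSQSQS, 3 further steps: SCCSCCSCCSCC#QSQSQSQS → SCCSCCSCCSCCSCC#QSQSQSQSQS → SCCSCCSCCSCCSCCSCC#QSQSQSQSQSQS → (answer).

SCCSCCSCCSCCSCCSCCSCC#QSQSQSQSQSQSQS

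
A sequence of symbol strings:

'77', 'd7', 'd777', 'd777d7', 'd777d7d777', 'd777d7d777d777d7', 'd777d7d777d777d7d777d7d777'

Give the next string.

Each term (from the third on) is the previous term followed by the one before it: term 3 = d7·77 = d777.
The next term joins d777d7d777d777d7d777d7d777 and d777d7d777d777d7.

d777d7d777d777d7d777d7d777d777d7d777d777d7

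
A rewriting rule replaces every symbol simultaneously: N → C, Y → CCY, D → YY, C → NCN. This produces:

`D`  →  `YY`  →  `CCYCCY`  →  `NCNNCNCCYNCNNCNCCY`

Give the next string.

CNCNCCNCNCNCNNCNCCYCNCNCCNCNCNCNNCNCCY

φ(NCNNCNCCYNCNNCNCCY) expands symbol-by-symbol to C NCN C C NCN C NCN NCN CCY C NCN C C NCN C NCN NCN CCY; joining the 18 pieces gives the next term.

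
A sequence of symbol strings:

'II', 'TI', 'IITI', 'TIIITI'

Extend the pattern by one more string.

From term 3 onward, concatenate the second-to-last term with the last: II·TI = IITI, TI·IITI = TIIITI, …
The next term joins IITI and TIIITI.

IITITIIITI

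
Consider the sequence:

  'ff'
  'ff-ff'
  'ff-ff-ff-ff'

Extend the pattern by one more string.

ff-ff-ff-ff-ff-ff-ff-ff

Each string is two copies of the previous one joined by '-'.
One more doubling of ff-ff-ff-ff gives the answer.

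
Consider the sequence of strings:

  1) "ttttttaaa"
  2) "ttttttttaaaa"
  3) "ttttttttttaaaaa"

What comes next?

ttttttttttttaaaaaa

Term n consists of 2n t's, followed by n a's, where the shown terms are n = 3, 4, 5.
Setting n = 6 gives 12, 6 characters in each block.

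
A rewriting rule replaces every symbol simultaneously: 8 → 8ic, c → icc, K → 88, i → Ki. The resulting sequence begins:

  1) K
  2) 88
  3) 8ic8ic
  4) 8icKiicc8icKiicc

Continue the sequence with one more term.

Rewriting the 16 symbols of 8icKiicc8icKiicc one by one yields 8ic Ki icc 88 Ki Ki icc icc 8ic Ki icc 88 Ki Ki icc icc; concatenated:

8icKiicc88KiKiiccicc8icKiicc88KiKiiccicc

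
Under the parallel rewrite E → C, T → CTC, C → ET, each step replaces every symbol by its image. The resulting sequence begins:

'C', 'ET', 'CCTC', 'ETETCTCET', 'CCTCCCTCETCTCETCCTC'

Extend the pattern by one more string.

Rewriting the 19 symbols of CCTCCCTCETCTCETCCTC one by one yields ET ET CTC ET ET ET CTC ET C CTC ET CTC ET C CTC ET ET CTC ET; concatenated:

ETETCTCETETETCTCETCCTCETCTCETCCTCETETCTCET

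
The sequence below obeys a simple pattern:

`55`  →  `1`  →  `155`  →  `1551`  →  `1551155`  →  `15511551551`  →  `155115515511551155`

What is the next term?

15511551551155115515511551551

Each term (from the third on) is the previous term followed by the one before it: term 3 = 1·55 = 155.
So term 8 is 155115515511551155·15511551551.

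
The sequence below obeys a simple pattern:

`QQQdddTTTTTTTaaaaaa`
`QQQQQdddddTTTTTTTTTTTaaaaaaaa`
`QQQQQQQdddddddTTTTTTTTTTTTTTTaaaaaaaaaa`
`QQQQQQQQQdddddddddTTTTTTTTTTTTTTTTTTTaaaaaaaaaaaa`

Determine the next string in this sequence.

Reading off run lengths: Q runs 3, 5, 7, 9; d runs 3, 5, 7, 9; T runs 7, 11, 15, 19; a runs 6, 8, 10, 12 — each is linear in n, where the shown terms are n = 2, 3, 4, 5.
At n = 6 the blocks have lengths 11, 11, 23, 14.

QQQQQQQQQQQdddddddddddTTTTTTTTTTTTTTTTTTTTTTTaaaaaaaaaaaaaa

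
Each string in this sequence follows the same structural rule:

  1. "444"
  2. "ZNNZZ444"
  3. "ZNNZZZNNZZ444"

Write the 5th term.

The strings grow by a fixed prefix ZNNZZ each time.
From ZNNZZZNNZZ444, 2 further steps: ZNNZZZNNZZ444 → ZNNZZZNNZZZNNZZ444 → (answer).

ZNNZZZNNZZZNNZZZNNZZ444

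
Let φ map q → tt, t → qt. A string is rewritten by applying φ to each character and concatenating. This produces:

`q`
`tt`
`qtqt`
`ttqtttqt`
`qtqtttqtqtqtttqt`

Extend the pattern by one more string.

ttqtttqtqtqtttqtttqtttqtqtqtttqt

φ(qtqtttqtqtqtttqt) expands symbol-by-symbol to tt qt tt qt qt qt tt qt tt qt tt qt qt qt tt qt; joining the 16 pieces gives the next term.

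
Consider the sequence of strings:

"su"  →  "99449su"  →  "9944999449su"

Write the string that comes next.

Each term is the previous one with 99449 prepended.
Applying this once more to 9944999449su:

994499944999449su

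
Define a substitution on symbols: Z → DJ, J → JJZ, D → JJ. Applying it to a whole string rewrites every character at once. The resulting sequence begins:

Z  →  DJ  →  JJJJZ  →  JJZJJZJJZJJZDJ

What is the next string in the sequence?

Applying the rule to each of the 14 symbols of JJZJJZJJZJJZDJ gives the pieces JJZ JJZ DJ JJZ JJZ DJ JJZ JJZ DJ JJZ JJZ DJ JJ JJZ, which concatenate to the answer.

JJZJJZDJJJZJJZDJJJZJJZDJJJZJJZDJJJJJZ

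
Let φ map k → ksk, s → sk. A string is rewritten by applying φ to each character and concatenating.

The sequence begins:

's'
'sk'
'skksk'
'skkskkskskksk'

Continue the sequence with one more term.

Rewriting the 13 symbols of skkskkskskksk one by one yields sk ksk ksk sk ksk ksk sk ksk sk ksk ksk sk ksk; concatenated:

skkskkskskkskkskskkskskkskkskskksk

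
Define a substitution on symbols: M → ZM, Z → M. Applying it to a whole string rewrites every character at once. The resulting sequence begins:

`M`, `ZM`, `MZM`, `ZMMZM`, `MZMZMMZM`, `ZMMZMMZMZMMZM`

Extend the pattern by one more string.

Applying the rule to each of the 13 symbols of ZMMZMMZMZMMZM gives the pieces M ZM ZM M ZM ZM M ZM M ZM ZM M ZM, which concatenate to the answer.

MZMZMMZMZMMZMMZMZMMZM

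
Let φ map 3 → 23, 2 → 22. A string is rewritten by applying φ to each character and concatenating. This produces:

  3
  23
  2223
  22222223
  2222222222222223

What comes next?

Rewriting the 16 symbols of 2222222222222223 one by one yields 22 22 22 22 22 22 22 22 22 22 22 22 22 22 22 23; concatenated:

22222222222222222222222222222223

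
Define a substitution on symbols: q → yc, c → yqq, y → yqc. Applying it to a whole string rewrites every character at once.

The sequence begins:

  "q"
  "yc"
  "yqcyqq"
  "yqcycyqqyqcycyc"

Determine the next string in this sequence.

Replace each of the 15 characters of yqcycyqqyqcycyc in place — yqc yc yqq yqc yqq yqc yc yc yqc yc yqq yqc yqq yqc yqq — and concatenate.

yqcycyqqyqcyqqyqcycycyqcycyqqyqcyqqyqcyqq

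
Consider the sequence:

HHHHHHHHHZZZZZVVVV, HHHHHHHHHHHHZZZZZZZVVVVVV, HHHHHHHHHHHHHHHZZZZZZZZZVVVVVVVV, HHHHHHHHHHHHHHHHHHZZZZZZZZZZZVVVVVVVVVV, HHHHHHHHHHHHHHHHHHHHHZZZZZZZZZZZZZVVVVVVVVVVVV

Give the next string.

HHHHHHHHHHHHHHHHHHHHHHHHZZZZZZZZZZZZZZZVVVVVVVVVVVVVV

Reading off run lengths: H runs 9, 12, 15, 18, 21; Z runs 5, 7, 9, 11, 13; V runs 4, 6, 8, 10, 12 — each is linear in n, where the shown terms are n = 3, 4, 5, 6, 7.
Setting n = 8 gives 24, 15, 14 characters in each block.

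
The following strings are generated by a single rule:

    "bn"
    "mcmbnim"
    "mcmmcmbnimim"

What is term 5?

mcmmcmmcmmcmbnimimimim

Every step adds mcm to the front and im to the end of the previous string.
From mcmmcmbnimim, 2 further steps: mcmmcmbnimim → mcmmcmmcmbnimimim → (answer).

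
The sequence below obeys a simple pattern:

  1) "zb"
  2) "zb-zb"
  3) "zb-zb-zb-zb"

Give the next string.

zb-zb-zb-zb-zb-zb-zb-zb

Each string is two copies of the previous one joined by '-'.
So the next term is two copies of zb-zb-zb-zb with '-' between the halves.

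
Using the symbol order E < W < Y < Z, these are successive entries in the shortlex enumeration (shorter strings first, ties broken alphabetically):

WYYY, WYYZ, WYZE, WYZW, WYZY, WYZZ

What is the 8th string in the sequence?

WZEW

Continuing the enumeration 2 steps past WYZZ: WYZZ → WZEE → (answer).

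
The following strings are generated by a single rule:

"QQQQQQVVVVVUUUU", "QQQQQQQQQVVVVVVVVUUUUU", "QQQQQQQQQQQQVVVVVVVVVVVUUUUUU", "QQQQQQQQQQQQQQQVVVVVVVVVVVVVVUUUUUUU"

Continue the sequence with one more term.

QQQQQQQQQQQQQQQQQQVVVVVVVVVVVVVVVVVUUUUUUUU

Reading off run lengths: Q runs 6, 9, 12, 15; V runs 5, 8, 11, 14; U runs 4, 5, 6, 7 — each is linear in n, where the shown terms are n = 2, 3, 4, 5.
Setting n = 6 gives 18, 17, 8 characters in each block.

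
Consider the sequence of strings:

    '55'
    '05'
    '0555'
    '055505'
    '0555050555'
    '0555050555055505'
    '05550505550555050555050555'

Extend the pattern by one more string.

055505055505550505550505550555050555055505

Each term (from the third on) is the previous term followed by the one before it: term 3 = 05·55 = 0555.
Continuing: 05550505550555050555050555 · 0555050555055505 gives term 8.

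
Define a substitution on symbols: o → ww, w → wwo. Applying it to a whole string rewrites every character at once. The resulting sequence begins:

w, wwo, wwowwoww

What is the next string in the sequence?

Apply φ to wwowwoww symbol by symbol: w→wwo, w→wwo, o→ww, w→wwo, w→wwo, o→ww, w→wwo, w→wwo; joined: wwo wwo ww wwo wwo ww wwo wwo.

wwowwowwwwowwowwwwowwo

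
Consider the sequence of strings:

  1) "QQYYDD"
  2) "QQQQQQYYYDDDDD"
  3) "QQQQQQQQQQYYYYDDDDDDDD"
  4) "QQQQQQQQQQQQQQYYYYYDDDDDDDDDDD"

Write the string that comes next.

Term n consists of 4n-2 Q's, followed by n+1 Y's, followed by 3n-1 D's (n = 1, 2, …).
At n = 5 the blocks have lengths 18, 6, 14.

QQQQQQQQQQQQQQQQQQYYYYYYDDDDDDDDDDDDDD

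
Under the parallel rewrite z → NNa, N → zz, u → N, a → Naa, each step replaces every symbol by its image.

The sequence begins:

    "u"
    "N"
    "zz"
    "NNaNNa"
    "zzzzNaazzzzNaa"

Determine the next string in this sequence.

NNaNNaNNaNNazzNaaNaaNNaNNaNNaNNazzNaaNaa

φ(zzzzNaazzzzNaa) expands symbol-by-symbol to NNa NNa NNa NNa zz Naa Naa NNa NNa NNa NNa zz Naa Naa; joining the 14 pieces gives the next term.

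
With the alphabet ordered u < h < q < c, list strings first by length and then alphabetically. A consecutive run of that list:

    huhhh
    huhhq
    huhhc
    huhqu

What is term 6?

Advancing 2 positions from huhqu through huhqu → huhqh reaches term 6.

huhqq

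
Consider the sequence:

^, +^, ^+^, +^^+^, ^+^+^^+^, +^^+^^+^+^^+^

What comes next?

Each term (from the third on) is the two preceding terms concatenated in order: term 3 = ^·+^ = ^+^.
Continuing: ^+^+^^+^ · +^^+^^+^+^^+^ gives term 7.

^+^+^^+^+^^+^^+^+^^+^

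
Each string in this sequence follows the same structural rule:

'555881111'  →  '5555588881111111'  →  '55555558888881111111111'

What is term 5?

5555555555588888888881111111111111111

Each string has the form 5^{2n+1} 8^{2n} 1^{3n+1} (n = 1, 2, …).
Setting n = 5 gives 11, 10, 16 characters in each block.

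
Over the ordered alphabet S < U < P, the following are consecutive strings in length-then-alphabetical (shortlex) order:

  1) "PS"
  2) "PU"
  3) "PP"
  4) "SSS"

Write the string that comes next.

SSU

The successor of SSS increments the rightmost position that isn't already P and resets every position after it to S.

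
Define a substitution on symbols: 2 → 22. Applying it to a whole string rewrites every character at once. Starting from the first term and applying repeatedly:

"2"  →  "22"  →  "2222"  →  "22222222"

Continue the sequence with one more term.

Apply φ to 22222222 symbol by symbol: 2→22, 2→22, 2→22, 2→22, 2→22, 2→22, 2→22, 2→22; joined: 22 22 22 22 22 22 22 22.

2222222222222222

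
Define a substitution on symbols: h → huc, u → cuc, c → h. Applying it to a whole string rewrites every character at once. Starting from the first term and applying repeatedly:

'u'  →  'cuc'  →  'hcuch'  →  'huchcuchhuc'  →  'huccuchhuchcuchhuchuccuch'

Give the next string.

φ(huccuchhuchcuchhuchuccuch) expands symbol-by-symbol to huc cuc h h cuc h huc huc cuc h huc h cuc h huc huc cuc h huc cuc h h cuc h huc; joining the 25 pieces gives the next term.

huccuchhcuchhuchuccuchhuchcuchhuchuccuchhuccuchhcuchhuc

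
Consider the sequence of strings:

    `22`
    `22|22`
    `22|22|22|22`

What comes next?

Every step duplicates the string with '|' between the halves.
Doubling 22|22|22|22 with '|' between the halves:

22|22|22|22|22|22|22|22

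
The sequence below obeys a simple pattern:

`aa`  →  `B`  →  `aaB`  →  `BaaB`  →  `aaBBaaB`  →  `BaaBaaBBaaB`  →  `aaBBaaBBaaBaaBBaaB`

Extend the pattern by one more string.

BaaBaaBBaaBaaBBaaBBaaBaaBBaaB

Each term (from the third on) is the two preceding terms concatenated in order: term 3 = aa·B = aaB.
The next term joins BaaBaaBBaaB and aaBBaaBBaaBaaBBaaB.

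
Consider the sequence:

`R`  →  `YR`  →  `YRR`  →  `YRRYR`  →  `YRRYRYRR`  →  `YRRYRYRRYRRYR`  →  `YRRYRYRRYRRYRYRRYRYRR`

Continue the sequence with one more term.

From term 3 onward, concatenate the last term with the second-to-last: YR·R = YRR, YRR·YR = YRRYR, …
So term 8 is YRRYRYRRYRRYRYRRYRYRR·YRRYRYRRYRRYR.

YRRYRYRRYRRYRYRRYRYRRYRRYRYRRYRRYR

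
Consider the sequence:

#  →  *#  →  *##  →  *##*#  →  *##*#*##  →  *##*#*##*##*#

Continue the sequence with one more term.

Each term (from the third on) is the previous term followed by the one before it: term 3 = *#·# = *##.
The next term joins *##*#*##*##*# and *##*#*##.

*##*#*##*##*#*##*#*##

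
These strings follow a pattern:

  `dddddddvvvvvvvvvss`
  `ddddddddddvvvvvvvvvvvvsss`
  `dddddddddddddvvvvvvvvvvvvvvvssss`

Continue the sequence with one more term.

Each string has the form d^{3n-2} v^{3n} s^{n-1}, where the shown terms are n = 3, 4, 5.
At n = 6 the blocks have lengths 16, 18, 5.

ddddddddddddddddvvvvvvvvvvvvvvvvvvsssss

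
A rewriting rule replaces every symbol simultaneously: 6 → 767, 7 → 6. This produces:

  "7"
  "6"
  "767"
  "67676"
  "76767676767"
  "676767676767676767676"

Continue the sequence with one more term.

7676767676767676767676767676767676767676767

φ(676767676767676767676) expands symbol-by-symbol to 767 6 767 6 767 6 767 6 767 6 767 6 767 6 767 6 767 6 767 6 767; joining the 21 pieces gives the next term.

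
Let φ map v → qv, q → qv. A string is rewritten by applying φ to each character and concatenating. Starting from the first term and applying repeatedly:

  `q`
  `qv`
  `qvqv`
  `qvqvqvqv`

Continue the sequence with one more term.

qvqvqvqvqvqvqvqv

Expanding qvqvqvqv: q→qv, v→qv, q→qv, v→qv, q→qv, v→qv, q→qv, v→qv. Concatenated: qv qv qv qv qv qv qv qv.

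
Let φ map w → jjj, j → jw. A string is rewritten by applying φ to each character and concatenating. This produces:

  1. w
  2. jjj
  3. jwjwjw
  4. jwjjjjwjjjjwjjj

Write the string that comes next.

Applying the rule to each of the 15 symbols of jwjjjjwjjjjwjjj gives the pieces jw jjj jw jw jw jw jjj jw jw jw jw jjj jw jw jw, which concatenate to the answer.

jwjjjjwjwjwjwjjjjwjwjwjwjjjjwjwjw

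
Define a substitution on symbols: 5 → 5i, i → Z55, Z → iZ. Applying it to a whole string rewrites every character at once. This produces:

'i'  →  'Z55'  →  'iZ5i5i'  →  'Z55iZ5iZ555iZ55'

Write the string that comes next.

iZ5i5iZ55iZ5iZ55iZ5i5i5iZ55iZ5i5i

Replace each of the 15 characters of Z55iZ5iZ555iZ55 in place — iZ 5i 5i Z55 iZ 5i Z55 iZ 5i 5i 5i Z55 iZ 5i 5i — and concatenate.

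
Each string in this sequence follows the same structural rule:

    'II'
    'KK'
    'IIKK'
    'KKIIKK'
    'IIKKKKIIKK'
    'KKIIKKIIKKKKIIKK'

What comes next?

From term 3 onward, concatenate the second-to-last term with the last: II·KK = IIKK, KK·IIKK = KKIIKK, …
The next term joins IIKKKKIIKK and KKIIKKIIKKKKIIKK.

IIKKKKIIKKKKIIKKIIKKKKIIKK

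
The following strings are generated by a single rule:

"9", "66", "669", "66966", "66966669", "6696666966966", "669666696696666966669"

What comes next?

From term 3 onward, concatenate the last term with the second-to-last: 66·9 = 669, 669·66 = 66966, …
So term 8 is 669666696696666966669·6696666966966.

6696666966966669666696696666966966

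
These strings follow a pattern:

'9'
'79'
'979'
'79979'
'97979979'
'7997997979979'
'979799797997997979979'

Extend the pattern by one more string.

7997997979979979799797997997979979

Each term (from the third on) is the two preceding terms concatenated in order: term 3 = 9·79 = 979.
The next term joins 7997997979979 and 979799797997997979979.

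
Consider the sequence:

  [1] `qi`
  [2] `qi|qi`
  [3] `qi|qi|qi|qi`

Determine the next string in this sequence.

Each string is two copies of the previous one joined by '|'.
Doubling qi|qi|qi|qi with '|' between the halves:

qi|qi|qi|qi|qi|qi|qi|qi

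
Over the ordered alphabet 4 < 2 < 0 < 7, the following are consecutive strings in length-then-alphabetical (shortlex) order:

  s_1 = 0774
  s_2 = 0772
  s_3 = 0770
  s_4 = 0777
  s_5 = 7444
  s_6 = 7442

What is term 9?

7424

Continuing the enumeration 3 steps past 7442: 7442 → 7440 → 7447 → (answer).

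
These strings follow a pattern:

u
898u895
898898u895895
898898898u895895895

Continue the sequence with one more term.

898898898898u895895895895

Each term wraps the previous one in 898 on the left and 895 on the right.
One more step from 898898898u895895895 gives the answer.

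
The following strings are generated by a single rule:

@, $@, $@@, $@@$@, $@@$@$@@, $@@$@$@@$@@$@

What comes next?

$@@$@$@@$@@$@$@@$@$@@

From term 3 onward, concatenate the last term with the second-to-last: $@·@ = $@@, $@@·$@ = $@@$@, …
The next term joins $@@$@$@@$@@$@ and $@@$@$@@.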